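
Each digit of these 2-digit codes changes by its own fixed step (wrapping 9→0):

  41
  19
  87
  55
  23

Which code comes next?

91

First digit — −3 each step, mod 10: 4, 1, 8, 5, 2 → 9.
Second digit: 1, 9, 7, 5, 3 → 1 (−2 each step, mod 10).
Putting it together: 91.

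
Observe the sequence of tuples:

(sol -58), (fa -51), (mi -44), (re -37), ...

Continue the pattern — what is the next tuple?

Note: runs backward through the solfège scale do→ti, so sol, fa, mi, re → do.
Second component: -58, -51, -44, -37 → -30 (+7 each step).
Putting it together: (do -30).

(do -30)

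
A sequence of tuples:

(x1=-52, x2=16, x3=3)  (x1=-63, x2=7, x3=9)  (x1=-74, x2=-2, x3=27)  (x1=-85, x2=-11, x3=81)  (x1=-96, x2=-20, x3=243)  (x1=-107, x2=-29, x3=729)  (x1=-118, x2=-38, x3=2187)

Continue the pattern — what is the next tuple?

For the x1, −11 each step: -52, -63, -74, -85, -96, -107, -118 → -129.
X2 goes 16, 7, -2, -11, -20, -29, -38 → -47 (−9 each step).
X3 goes 3, 9, 27, 81, 243, 729, 2187 → 6561 (×3 each step).
Putting it together: (x1=-129, x2=-47, x3=6561).

(x1=-129, x2=-47, x3=6561)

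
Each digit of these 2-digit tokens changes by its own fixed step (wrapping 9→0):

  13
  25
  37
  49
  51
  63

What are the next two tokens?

75, 87

First digit — +1 each step, mod 10: 1, 2, 3, 4, 5, 6 → 7 → 8.
Second digit: +2 each step, mod 10; 3, 5, 7, 9, 1, 3 → 5 → 7.
So the next two tokens are 75 and 87.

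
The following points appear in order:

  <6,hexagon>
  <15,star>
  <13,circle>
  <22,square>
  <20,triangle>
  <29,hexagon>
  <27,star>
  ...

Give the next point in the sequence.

<36,circle>

First component — alternating steps +9, −2, +9, −2, …: 6, 15, 13, 22, 20, 29, 27 → 36.
Shape: hexagon, star, circle, square, triangle, hexagon, star → circle (repeats hexagon → star → circle → square → triangle).
Putting it together: <36,circle>.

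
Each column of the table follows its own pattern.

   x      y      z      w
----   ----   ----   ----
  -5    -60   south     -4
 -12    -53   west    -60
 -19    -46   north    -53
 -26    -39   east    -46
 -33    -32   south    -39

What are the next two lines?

-40  -25  west  -32; -47  -18  north  -25

Column x goes -5, -12, -19, -26, -33 → -40 → -47 (−7 each step).
For the column y, +7 each step: -60, -53, -46, -39, -32 → -25 → -18.
Column z: repeats south → west → north → east; south, west, north, east, south → west → north.
Column w: always the previous value of the column y; -4, -60, -53, -46, -39 → -32 → -25.
So the next two lines are -40  -25  west  -32 and -47  -18  north  -25.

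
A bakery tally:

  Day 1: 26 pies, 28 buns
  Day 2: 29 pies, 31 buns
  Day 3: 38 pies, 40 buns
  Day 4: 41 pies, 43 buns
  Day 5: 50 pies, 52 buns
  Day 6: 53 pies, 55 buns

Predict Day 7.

Pies: 26, 29, 38, 41, 50, 53 → 62 (alternating steps +3, +9, +3, +9, …).
For the buns, always 2 more than the pies: 28, 31, 40, 43, 52, 55 → 64.
Putting it together: 62 pies, 64 buns.

62 pies, 64 buns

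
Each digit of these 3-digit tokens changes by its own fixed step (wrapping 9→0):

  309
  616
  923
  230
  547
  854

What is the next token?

161

For the first digit, +3 each step, mod 10: 3, 6, 9, 2, 5, 8 → 1.
Second digit: +1 each step, mod 10; 0, 1, 2, 3, 4, 5 → 6.
Third digit: −3 each step, mod 10; 9, 6, 3, 0, 7, 4 → 1.
Combining the parts gives 161.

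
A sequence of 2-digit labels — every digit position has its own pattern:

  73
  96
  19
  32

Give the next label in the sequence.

First digit: +2 each step, mod 10; 7, 9, 1, 3 → 5.
Second digit — +3 each step, mod 10: 3, 6, 9, 2 → 5.
Combining the parts gives 55.

55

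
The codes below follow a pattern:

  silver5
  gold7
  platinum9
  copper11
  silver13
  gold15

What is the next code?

platinum17

Metal — repeats silver → gold → platinum → copper: silver, gold, platinum, copper, silver, gold → platinum.
For the second component, +2 each step: 5, 7, 9, 11, 13, 15 → 17.
Combining the parts gives platinum17.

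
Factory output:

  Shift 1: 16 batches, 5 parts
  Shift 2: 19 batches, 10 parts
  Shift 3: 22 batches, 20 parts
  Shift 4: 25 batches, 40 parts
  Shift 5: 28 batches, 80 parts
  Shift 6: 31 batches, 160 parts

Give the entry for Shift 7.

For the batches, +3 each step: 16, 19, 22, 25, 28, 31 → 34.
Parts: 5, 10, 20, 40, 80, 160 → 320 (×2 each step).
Combining the parts gives 34 batches, 320 parts.

34 batches, 320 parts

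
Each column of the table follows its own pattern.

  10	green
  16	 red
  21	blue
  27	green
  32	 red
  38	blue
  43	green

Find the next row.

49  red

First component — alternating steps +6, +5, +6, +5, …: 10, 16, 21, 27, 32, 38, 43 → 49.
Colour: repeats green → red → blue; green, red, blue, green, red, blue, green → red.
Putting it together: 49  red.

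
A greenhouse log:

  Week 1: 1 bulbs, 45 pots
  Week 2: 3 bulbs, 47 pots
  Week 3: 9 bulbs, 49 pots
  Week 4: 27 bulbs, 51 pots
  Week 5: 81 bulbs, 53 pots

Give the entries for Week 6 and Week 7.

Bulbs: ×3 each step, so 1, 3, 9, 27, 81 → 243 → 729.
Pots — +2 each step: 45, 47, 49, 51, 53 → 55 → 57.
So the next two rows are 243 bulbs, 55 pots and 729 bulbs, 57 pots.

243 bulbs, 55 pots; 729 bulbs, 57 pots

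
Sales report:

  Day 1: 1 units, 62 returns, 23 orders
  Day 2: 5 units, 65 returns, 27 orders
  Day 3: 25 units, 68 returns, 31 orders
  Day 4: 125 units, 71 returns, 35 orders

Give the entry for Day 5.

Units — ×5 each step: 1, 5, 25, 125 → 625.
Returns: +3 each step, so 62, 65, 68, 71 → 74.
Orders: 23, 27, 31, 35 → 39 (+4 each step).
Combining the parts gives 625 units, 74 returns, 39 orders.

625 units, 74 returns, 39 orders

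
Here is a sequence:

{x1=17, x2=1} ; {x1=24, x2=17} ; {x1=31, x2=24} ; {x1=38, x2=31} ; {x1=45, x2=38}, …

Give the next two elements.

X1 — +7 each step: 17, 24, 31, 38, 45 → 52 → 59.
For the x2, always the previous value of the x1: 1, 17, 24, 31, 38 → 45 → 52.
So the next two elements are {x1=52, x2=45} and {x1=59, x2=52}.

{x1=52, x2=45}, {x1=59, x2=52}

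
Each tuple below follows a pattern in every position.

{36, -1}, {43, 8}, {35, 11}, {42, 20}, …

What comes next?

{34, 23}

First entry: alternating steps +7, −8, +7, −8, …, so 36, 43, 35, 42 → 34.
Second entry goes -1, 8, 11, 20 → 23 (alternating steps +9, +3, +9, +3, …).
So the next tuple is {34, 23}.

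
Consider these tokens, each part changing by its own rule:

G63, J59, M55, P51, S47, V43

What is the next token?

For the letter, letters move forward 3 places in the alphabet: G, J, M, P, S, V → Y.
Second component: −4 each step; 63, 59, 55, 51, 47, 43 → 39.
Putting it together: Y39.

Y39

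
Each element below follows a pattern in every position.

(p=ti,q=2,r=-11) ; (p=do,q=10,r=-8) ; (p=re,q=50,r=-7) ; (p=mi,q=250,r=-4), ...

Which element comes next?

(p=fa,q=1250,r=-3)

P: ti, do, re, mi → fa (runs through the solfège scale do→ti).
Q goes 2, 10, 50, 250 → 1250 (×5 each step).
R — alternating steps +3, +1, +3, +1, …: -11, -8, -7, -4 → -3.
So the next element is (p=fa,q=1250,r=-3).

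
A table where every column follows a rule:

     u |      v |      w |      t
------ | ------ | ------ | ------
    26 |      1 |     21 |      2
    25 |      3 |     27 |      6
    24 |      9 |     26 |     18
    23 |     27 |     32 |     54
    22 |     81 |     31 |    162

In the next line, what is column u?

Column u: −1 each step, so 26, 25, 24, 23, 22 → 21.

21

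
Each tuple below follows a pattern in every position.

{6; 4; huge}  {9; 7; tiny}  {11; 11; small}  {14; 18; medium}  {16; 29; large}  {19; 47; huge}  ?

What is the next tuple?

{21; 76; tiny}

First part: alternating steps +3, +2, +3, +2, …; 6, 9, 11, 14, 16, 19 → 21.
Second part — each term is the sum of the two before it: 4, 7, 11, 18, 29, 47 → 76.
Size: huge, tiny, small, medium, large, huge → tiny (repeats huge → tiny → small → medium → large).
Putting it together: {21; 76; tiny}.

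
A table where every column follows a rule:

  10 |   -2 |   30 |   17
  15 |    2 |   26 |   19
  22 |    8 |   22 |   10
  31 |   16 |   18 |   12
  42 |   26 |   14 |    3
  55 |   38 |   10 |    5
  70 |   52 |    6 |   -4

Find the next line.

First component: differences are 5, 7, 9, … (increasing by 2 each time), so 10, 15, 22, 31, 42, 55, 70 → 87.
Second component goes -2, 2, 8, 16, 26, 38, 52 → 68 (differences are 4, 6, 8, … (increasing by 2 each time)).
For the third component, −4 each step: 30, 26, 22, 18, 14, 10, 6 → 2.
Fourth component goes 17, 19, 10, 12, 3, 5, -4 → -2 (alternating steps +2, −9, +2, −9, …).
Putting it together: 87  68  2  -2.

87  68  2  -2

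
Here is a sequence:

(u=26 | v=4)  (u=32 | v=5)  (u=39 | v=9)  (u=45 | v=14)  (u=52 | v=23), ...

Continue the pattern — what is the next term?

(u=58 | v=37)

U: alternating steps +6, +7, +6, +7, …; 26, 32, 39, 45, 52 → 58.
V: each term is the sum of the two before it, so 4, 5, 9, 14, 23 → 37.
So the next term is (u=58 | v=37).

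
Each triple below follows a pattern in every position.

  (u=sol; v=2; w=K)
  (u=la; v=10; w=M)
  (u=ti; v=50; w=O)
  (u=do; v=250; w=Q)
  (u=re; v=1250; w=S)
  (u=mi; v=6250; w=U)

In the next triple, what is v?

31250

V — ×5 each step: 2, 10, 50, 250, 1250, 6250 → 31250.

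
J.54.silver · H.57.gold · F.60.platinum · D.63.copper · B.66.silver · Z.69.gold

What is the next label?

Letter: J, H, F, D, B, Z → X (letters move back 2 places in the alphabet, wrapping A→Z).
Second component: +3 each step, so 54, 57, 60, 63, 66, 69 → 72.
Metal: repeats silver → gold → platinum → copper, so silver, gold, platinum, copper, silver, gold → platinum.
Putting it together: X.72.platinum.

X.72.platinum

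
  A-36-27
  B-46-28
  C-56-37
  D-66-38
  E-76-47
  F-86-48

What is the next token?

For the letter, letters move forward 1 place in the alphabet: A, B, C, D, E, F → G.
Second component: +10 each step; 36, 46, 56, 66, 76, 86 → 96.
For the third component, alternating steps +1, +9, +1, +9, …: 27, 28, 37, 38, 47, 48 → 57.
Putting it together: G-96-57.

G-96-57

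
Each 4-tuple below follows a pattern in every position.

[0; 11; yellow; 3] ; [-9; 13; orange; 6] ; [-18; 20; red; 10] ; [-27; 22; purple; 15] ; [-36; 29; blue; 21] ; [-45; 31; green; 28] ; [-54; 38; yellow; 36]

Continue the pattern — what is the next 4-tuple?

[-63; 40; orange; 45]

First slot goes 0, -9, -18, -27, -36, -45, -54 → -63 (−9 each step).
Second slot goes 11, 13, 20, 22, 29, 31, 38 → 40 (alternating steps +2, +7, +2, +7, …).
Colour: yellow, orange, red, purple, blue, green, yellow → orange (repeats yellow → orange → red → purple → blue → green).
Fourth slot — differences are 3, 4, 5, … (increasing by 1 each time): 3, 6, 10, 15, 21, 28, 36 → 45.
Putting it together: [-63; 40; orange; 45].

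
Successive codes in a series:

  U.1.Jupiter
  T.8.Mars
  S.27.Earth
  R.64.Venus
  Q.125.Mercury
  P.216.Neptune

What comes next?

Letter — letters move back 1 place in the alphabet: U, T, S, R, Q, P → O.
Second component — perfect cubes: 1³, 2³, 3³, …: 1, 8, 27, 64, 125, 216 → 343.
Planet — runs backward through the planets Mercury→Neptune: Jupiter, Mars, Earth, Venus, Mercury, Neptune → Uranus.
Putting it together: O.343.Uranus.

O.343.Uranus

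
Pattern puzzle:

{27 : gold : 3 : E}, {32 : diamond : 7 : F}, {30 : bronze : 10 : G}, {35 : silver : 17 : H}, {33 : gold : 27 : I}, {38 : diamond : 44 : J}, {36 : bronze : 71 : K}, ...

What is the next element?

First component: alternating steps +5, −2, +5, −2, …, so 27, 32, 30, 35, 33, 38, 36 → 41.
Rank: gold, diamond, bronze, silver, gold, diamond, bronze → silver (repeats gold → diamond → bronze → silver).
For the third component, each term is the sum of the two before it: 3, 7, 10, 17, 27, 44, 71 → 115.
Letter: letters move forward 1 place in the alphabet, so E, F, G, H, I, J, K → L.
Putting it together: {41 : silver : 115 : L}.

{41 : silver : 115 : L}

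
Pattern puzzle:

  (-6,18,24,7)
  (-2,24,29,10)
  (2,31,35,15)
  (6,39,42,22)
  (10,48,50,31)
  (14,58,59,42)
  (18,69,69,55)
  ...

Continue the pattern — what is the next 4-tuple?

First coordinate goes -6, -2, 2, 6, 10, 14, 18 → 22 (+4 each step).
Second coordinate goes 18, 24, 31, 39, 48, 58, 69 → 81 (differences are 6, 7, 8, … (increasing by 1 each time)).
Third coordinate: 24, 29, 35, 42, 50, 59, 69 → 80 (differences are 5, 6, 7, … (increasing by 1 each time)).
Fourth coordinate goes 7, 10, 15, 22, 31, 42, 55 → 70 (differences are 3, 5, 7, … (increasing by 2 each time)).
So the next 4-tuple is (22,81,80,70).

(22,81,80,70)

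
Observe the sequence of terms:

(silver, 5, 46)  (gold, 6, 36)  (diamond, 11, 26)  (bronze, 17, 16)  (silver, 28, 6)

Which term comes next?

Rank: repeats silver → gold → diamond → bronze; silver, gold, diamond, bronze, silver → gold.
Second part: 5, 6, 11, 17, 28 → 45 (each term is the sum of the two before it).
Third part: 46, 36, 26, 16, 6 → -4 (−10 each step).
Putting it together: (gold, 45, -4).

(gold, 45, -4)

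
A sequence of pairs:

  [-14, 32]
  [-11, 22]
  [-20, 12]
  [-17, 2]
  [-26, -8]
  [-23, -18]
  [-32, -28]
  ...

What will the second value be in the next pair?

First value: -14, -11, -20, -17, -26, -23, -32 → -29 (alternating steps +3, −9, +3, −9, …).
Second value: −10 each step; 32, 22, 12, 2, -8, -18, -28 → -38.

-38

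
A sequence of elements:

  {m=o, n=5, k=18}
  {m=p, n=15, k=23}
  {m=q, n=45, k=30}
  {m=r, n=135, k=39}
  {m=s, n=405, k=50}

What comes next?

For the m, letters move forward 1 place in the alphabet: o, p, q, r, s → t.
N goes 5, 15, 45, 135, 405 → 1215 (×3 each step).
K: 18, 23, 30, 39, 50 → 63 (differences are 5, 7, 9, … (increasing by 2 each time)).
Combining the parts gives {m=t, n=1215, k=63}.

{m=t, n=1215, k=63}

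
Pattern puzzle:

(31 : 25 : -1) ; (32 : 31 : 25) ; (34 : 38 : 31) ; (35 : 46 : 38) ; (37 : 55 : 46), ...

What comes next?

First component: alternating steps +1, +2, +1, +2, …; 31, 32, 34, 35, 37 → 38.
Second component: 25, 31, 38, 46, 55 → 65 (differences are 6, 7, 8, … (increasing by 1 each time)).
For the third component, always the previous value of the second component: -1, 25, 31, 38, 46 → 55.
So the next triple is (38 : 65 : 55).

(38 : 65 : 55)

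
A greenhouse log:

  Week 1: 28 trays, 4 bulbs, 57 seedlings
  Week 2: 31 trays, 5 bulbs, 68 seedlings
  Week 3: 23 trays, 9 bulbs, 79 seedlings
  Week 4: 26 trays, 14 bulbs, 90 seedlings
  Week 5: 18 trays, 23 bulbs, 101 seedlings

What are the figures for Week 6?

Trays goes 28, 31, 23, 26, 18 → 21 (alternating steps +3, −8, +3, −8, …).
Bulbs: each term is the sum of the two before it; 4, 5, 9, 14, 23 → 37.
Seedlings: +11 each step, so 57, 68, 79, 90, 101 → 112.
Combining the parts gives 21 trays, 37 bulbs, 112 seedlings.

21 trays, 37 bulbs, 112 seedlings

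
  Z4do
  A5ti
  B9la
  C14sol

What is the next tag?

Letter: letters move forward 1 place in the alphabet, wrapping Z→A; Z, A, B, C → D.
Second component: each term is the sum of the two before it, so 4, 5, 9, 14 → 23.
Note: runs backward through the solfège scale do→ti; do, ti, la, sol → fa.
Combining the parts gives D23fa.

D23fa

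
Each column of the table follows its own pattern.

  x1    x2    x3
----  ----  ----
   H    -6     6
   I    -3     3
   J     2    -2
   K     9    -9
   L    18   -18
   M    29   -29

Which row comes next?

N  42  -42

Column x1: letters move forward 1 place in the alphabet; H, I, J, K, L, M → N.
Column x2: differences are 3, 5, 7, … (increasing by 2 each time), so -6, -3, 2, 9, 18, 29 → 42.
Column x3: 6, 3, -2, -9, -18, -29 → -42 (always the negative of the column x2).
Putting it together: N  42  -42.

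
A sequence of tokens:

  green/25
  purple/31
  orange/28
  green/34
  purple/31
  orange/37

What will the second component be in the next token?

Second component — alternating steps +6, −3, +6, −3, …: 25, 31, 28, 34, 31, 37 → 34.

34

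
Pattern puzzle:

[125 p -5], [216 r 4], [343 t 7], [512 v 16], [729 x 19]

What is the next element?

[1000 z 28]

First component: perfect cubes: 5³, 6³, 7³, …, so 125, 216, 343, 512, 729 → 1000.
For the letter, letters move forward 2 places in the alphabet: p, r, t, v, x → z.
Third component goes -5, 4, 7, 16, 19 → 28 (alternating steps +9, +3, +9, +3, …).
So the next element is [1000 z 28].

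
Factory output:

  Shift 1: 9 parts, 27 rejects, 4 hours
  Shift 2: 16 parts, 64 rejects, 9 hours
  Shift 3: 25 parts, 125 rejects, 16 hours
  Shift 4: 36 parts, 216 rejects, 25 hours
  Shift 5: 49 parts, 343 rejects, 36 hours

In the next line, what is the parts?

64

Parts — perfect squares: 3², 4², 5², …: 9, 16, 25, 36, 49 → 64.
For the rejects, perfect cubes: 3³, 4³, 5³, …: 27, 64, 125, 216, 343 → 512.
Hours: perfect squares: 2², 3², 4², …; 4, 9, 16, 25, 36 → 49.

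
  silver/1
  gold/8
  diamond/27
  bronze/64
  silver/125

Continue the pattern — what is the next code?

gold/216

Rank — repeats silver → gold → diamond → bronze: silver, gold, diamond, bronze, silver → gold.
Second component goes 1, 8, 27, 64, 125 → 216 (perfect cubes: 1³, 2³, 3³, …).
Putting it together: gold/216.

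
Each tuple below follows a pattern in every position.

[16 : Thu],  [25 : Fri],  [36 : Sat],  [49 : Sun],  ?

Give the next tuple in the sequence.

[64 : Mon]

First component: 16, 25, 36, 49 → 64 (perfect squares: 4², 5², 6², …).
Day — runs through the weekdays Mon→Sun: Thu, Fri, Sat, Sun → Mon.
So the next tuple is [64 : Mon].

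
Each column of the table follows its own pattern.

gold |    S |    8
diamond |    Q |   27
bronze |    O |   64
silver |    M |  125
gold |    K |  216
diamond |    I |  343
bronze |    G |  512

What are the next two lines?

Rank: gold, diamond, bronze, silver, gold, diamond, bronze → silver → gold (repeats gold → diamond → bronze → silver).
Letter: letters move back 2 places in the alphabet; S, Q, O, M, K, I, G → E → C.
Third component: perfect cubes: 2³, 3³, 4³, …; 8, 27, 64, 125, 216, 343, 512 → 729 → 1000.
So the next two lines are silver  E  729 and gold  C  1000.

silver  E  729; gold  C  1000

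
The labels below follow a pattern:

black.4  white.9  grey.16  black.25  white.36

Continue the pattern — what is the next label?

Shade — repeats black → white → grey: black, white, grey, black, white → grey.
For the second component, perfect squares: 2², 3², 4², …: 4, 9, 16, 25, 36 → 49.
Combining the parts gives grey.49.

grey.49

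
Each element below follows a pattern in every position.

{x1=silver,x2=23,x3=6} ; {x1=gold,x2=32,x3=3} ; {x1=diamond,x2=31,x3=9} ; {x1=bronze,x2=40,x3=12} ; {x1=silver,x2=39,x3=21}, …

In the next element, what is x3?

X1: repeats silver → gold → diamond → bronze, so silver, gold, diamond, bronze, silver → gold.
X2: alternating steps +9, −1, +9, −1, …; 23, 32, 31, 40, 39 → 48.
X3: each term is the sum of the two before it; 6, 3, 9, 12, 21 → 33.

33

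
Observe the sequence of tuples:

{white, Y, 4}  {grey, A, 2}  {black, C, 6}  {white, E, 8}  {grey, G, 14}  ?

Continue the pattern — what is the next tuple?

{black, I, 22}

Shade: repeats white → grey → black; white, grey, black, white, grey → black.
Letter: letters move forward 2 places in the alphabet, wrapping Z→A; Y, A, C, E, G → I.
Third value: each term is the sum of the two before it; 4, 2, 6, 8, 14 → 22.
So the next tuple is {black, I, 22}.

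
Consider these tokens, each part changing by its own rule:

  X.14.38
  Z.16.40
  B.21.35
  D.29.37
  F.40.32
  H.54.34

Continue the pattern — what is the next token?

Letter: letters move forward 2 places in the alphabet, wrapping Z→A; X, Z, B, D, F, H → J.
Second component goes 14, 16, 21, 29, 40, 54 → 71 (differences are 2, 5, 8, … (increasing by 3 each time)).
For the third component, alternating steps +2, −5, +2, −5, …: 38, 40, 35, 37, 32, 34 → 29.
Combining the parts gives J.71.29.

J.71.29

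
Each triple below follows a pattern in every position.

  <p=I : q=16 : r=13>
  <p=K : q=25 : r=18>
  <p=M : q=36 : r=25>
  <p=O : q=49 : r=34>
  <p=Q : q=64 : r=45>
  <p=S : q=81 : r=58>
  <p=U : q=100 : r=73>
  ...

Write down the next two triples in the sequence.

<p=W : q=121 : r=90>, <p=Y : q=144 : r=109>

For the p, letters move forward 2 places in the alphabet: I, K, M, O, Q, S, U → W → Y.
For the q, perfect squares: 4², 5², 6², …: 16, 25, 36, 49, 64, 81, 100 → 121 → 144.
R: 13, 18, 25, 34, 45, 58, 73 → 90 → 109 (differences are 5, 7, 9, … (increasing by 2 each time)).
Putting the parts together: <p=W : q=121 : r=90> and then <p=Y : q=144 : r=109>.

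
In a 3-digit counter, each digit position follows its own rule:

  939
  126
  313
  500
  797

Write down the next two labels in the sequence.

First digit: +2 each step, mod 10, so 9, 1, 3, 5, 7 → 9 → 1.
For the second digit, −1 each step, mod 10: 3, 2, 1, 0, 9 → 8 → 7.
For the third digit, −3 each step, mod 10: 9, 6, 3, 0, 7 → 4 → 1.
Putting the parts together: 984 and then 171.

984, 171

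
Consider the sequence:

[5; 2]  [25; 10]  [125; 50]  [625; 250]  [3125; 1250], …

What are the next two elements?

[15625; 6250], [78125; 31250]

First entry: ×5 each step; 5, 25, 125, 625, 3125 → 15625 → 78125.
Second entry — ×5 each step: 2, 10, 50, 250, 1250 → 6250 → 31250.
So the next two elements are [15625; 6250] and [78125; 31250].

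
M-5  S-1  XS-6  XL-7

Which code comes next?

L-13

Size: runs backward through clothing sizes XS→XL, so M, S, XS, XL → L.
Second component goes 5, 1, 6, 7 → 13 (each term is the sum of the two before it).
Combining the parts gives L-13.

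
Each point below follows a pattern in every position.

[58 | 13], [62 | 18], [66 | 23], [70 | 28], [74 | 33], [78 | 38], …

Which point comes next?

First coordinate: +4 each step, so 58, 62, 66, 70, 74, 78 → 82.
Second coordinate — +5 each step: 13, 18, 23, 28, 33, 38 → 43.
Combining the parts gives [82 | 43].

[82 | 43]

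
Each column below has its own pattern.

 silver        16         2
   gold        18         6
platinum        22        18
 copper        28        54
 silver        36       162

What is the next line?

Metal goes silver, gold, platinum, copper, silver → gold (repeats silver → gold → platinum → copper).
Second component goes 16, 18, 22, 28, 36 → 46 (differences are 2, 4, 6, … (increasing by 2 each time)).
Third component — ×3 each step: 2, 6, 18, 54, 162 → 486.
So the next line is gold  46  486.

gold  46  486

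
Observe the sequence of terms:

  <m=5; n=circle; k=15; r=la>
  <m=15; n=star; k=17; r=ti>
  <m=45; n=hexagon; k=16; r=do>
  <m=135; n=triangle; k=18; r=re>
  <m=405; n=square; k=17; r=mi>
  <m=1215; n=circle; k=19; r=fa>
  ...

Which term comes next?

<m=3645; n=star; k=18; r=sol>

M goes 5, 15, 45, 135, 405, 1215 → 3645 (×3 each step).
N — repeats circle → star → hexagon → triangle → square: circle, star, hexagon, triangle, square, circle → star.
For the k, alternating steps +2, −1, +2, −1, …: 15, 17, 16, 18, 17, 19 → 18.
R — runs through the solfège scale do→ti: la, ti, do, re, mi, fa → sol.
So the next term is <m=3645; n=star; k=18; r=sol>.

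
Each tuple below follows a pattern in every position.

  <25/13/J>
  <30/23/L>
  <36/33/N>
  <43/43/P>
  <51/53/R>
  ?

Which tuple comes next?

First component goes 25, 30, 36, 43, 51 → 60 (differences are 5, 6, 7, … (increasing by 1 each time)).
Second component: +10 each step, so 13, 23, 33, 43, 53 → 63.
Letter: letters move forward 2 places in the alphabet, so J, L, N, P, R → T.
So the next tuple is <60/63/T>.

<60/63/T>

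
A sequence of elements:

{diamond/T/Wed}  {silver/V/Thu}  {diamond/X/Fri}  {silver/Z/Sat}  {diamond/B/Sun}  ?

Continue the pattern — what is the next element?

Rank goes diamond, silver, diamond, silver, diamond → silver (alternates diamond ↔ silver).
Letter: T, V, X, Z, B → D (letters move forward 2 places in the alphabet, wrapping Z→A).
Day: runs through the weekdays Mon→Sun; Wed, Thu, Fri, Sat, Sun → Mon.
Putting it together: {silver/D/Mon}.

{silver/D/Mon}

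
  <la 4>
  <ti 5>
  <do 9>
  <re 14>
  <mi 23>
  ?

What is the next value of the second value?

Note — runs through the solfège scale do→ti: la, ti, do, re, mi → fa.
Second value — each term is the sum of the two before it: 4, 5, 9, 14, 23 → 37.

37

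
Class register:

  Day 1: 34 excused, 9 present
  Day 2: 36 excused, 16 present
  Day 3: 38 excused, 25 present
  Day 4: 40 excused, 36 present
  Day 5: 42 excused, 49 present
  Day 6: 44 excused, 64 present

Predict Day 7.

Excused: 34, 36, 38, 40, 42, 44 → 46 (+2 each step).
Present goes 9, 16, 25, 36, 49, 64 → 81 (perfect squares: 3², 4², 5², …).
Combining the parts gives 46 excused, 81 present.

46 excused, 81 present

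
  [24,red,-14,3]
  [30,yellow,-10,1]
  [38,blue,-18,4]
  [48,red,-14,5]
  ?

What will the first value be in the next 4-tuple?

First value: differences are 6, 8, 10, … (increasing by 2 each time); 24, 30, 38, 48 → 60.

60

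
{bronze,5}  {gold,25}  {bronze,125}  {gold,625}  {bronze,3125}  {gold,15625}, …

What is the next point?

Rank: bronze, gold, bronze, gold, bronze, gold → bronze (alternates bronze ↔ gold).
Second value — ×5 each step: 5, 25, 125, 625, 3125, 15625 → 78125.
So the next point is {bronze,78125}.

{bronze,78125}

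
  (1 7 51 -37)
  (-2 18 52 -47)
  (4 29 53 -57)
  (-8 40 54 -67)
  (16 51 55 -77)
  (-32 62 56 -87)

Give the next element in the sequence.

For the first coordinate, ×(-2) each step: 1, -2, 4, -8, 16, -32 → 64.
Second coordinate: 7, 18, 29, 40, 51, 62 → 73 (+11 each step).
Third coordinate — +1 each step: 51, 52, 53, 54, 55, 56 → 57.
Fourth coordinate: -37, -47, -57, -67, -77, -87 → -97 (−10 each step).
Putting it together: (64 73 57 -97).

(64 73 57 -97)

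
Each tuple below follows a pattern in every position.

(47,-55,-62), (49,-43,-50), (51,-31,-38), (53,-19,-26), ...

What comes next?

(55,-7,-14)

First entry: +2 each step; 47, 49, 51, 53 → 55.
For the second entry, +12 each step: -55, -43, -31, -19 → -7.
Third entry — always 7 less than the second entry: -62, -50, -38, -26 → -14.
Combining the parts gives (55,-7,-14).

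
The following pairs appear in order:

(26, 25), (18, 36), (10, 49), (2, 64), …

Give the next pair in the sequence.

First entry: −8 each step; 26, 18, 10, 2 → -6.
Second entry: 25, 36, 49, 64 → 81 (perfect squares: 5², 6², 7², …).
Putting it together: (-6, 81).

(-6, 81)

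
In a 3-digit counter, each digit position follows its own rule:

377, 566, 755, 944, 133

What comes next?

322

First digit: +2 each step, mod 10, so 3, 5, 7, 9, 1 → 3.
Second digit goes 7, 6, 5, 4, 3 → 2 (−1 each step, mod 10).
Third digit goes 7, 6, 5, 4, 3 → 2 (−1 each step, mod 10).
Putting it together: 322.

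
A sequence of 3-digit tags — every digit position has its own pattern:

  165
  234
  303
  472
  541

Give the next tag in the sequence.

610

First digit — +1 each step, mod 10: 1, 2, 3, 4, 5 → 6.
Second digit: 6, 3, 0, 7, 4 → 1 (−3 each step, mod 10).
Third digit — −1 each step, mod 10: 5, 4, 3, 2, 1 → 0.
So the next tag is 610.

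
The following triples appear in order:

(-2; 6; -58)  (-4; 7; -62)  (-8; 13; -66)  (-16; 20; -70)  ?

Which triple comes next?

(-32; 33; -74)

First entry goes -2, -4, -8, -16 → -32 (×2 each step).
Second entry — each term is the sum of the two before it: 6, 7, 13, 20 → 33.
Third entry goes -58, -62, -66, -70 → -74 (−4 each step).
Putting it together: (-32; 33; -74).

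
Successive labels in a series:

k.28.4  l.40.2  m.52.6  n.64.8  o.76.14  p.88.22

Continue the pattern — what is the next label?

Letter goes k, l, m, n, o, p → q (letters move forward 1 place in the alphabet).
For the second component, +12 each step: 28, 40, 52, 64, 76, 88 → 100.
Third component — each term is the sum of the two before it: 4, 2, 6, 8, 14, 22 → 36.
So the next label is q.100.36.

q.100.36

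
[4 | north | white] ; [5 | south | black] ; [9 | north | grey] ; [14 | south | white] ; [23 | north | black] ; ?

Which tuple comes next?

[37 | south | grey]

For the first value, each term is the sum of the two before it: 4, 5, 9, 14, 23 → 37.
Direction goes north, south, north, south, north → south (alternates north ↔ south).
For the shade, repeats white → black → grey: white, black, grey, white, black → grey.
Combining the parts gives [37 | south | grey].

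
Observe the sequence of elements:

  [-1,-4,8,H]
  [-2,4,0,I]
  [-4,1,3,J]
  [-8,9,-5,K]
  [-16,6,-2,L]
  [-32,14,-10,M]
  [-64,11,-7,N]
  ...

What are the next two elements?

First coordinate: ×2 each step, so -1, -2, -4, -8, -16, -32, -64 → -128 → -256.
Second coordinate: alternating steps +8, −3, +8, −3, …, so -4, 4, 1, 9, 6, 14, 11 → 19 → 16.
Third coordinate: together with the second coordinate always sums to 4, so 8, 0, 3, -5, -2, -10, -7 → -15 → -12.
Letter goes H, I, J, K, L, M, N → O → P (letters move forward 1 place in the alphabet).
So the next two elements are [-128,19,-15,O] and [-256,16,-12,P].

[-128,19,-15,O], [-256,16,-12,P]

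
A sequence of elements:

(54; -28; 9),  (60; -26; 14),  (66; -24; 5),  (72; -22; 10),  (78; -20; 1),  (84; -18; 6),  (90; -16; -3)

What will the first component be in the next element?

First component: +6 each step; 54, 60, 66, 72, 78, 84, 90 → 96.

96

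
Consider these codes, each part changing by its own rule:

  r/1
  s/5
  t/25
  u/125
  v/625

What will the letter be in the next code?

Letter: r, s, t, u, v → w (letters move forward 1 place in the alphabet).

w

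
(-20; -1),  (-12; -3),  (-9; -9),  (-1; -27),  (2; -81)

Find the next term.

First part — alternating steps +8, +3, +8, +3, …: -20, -12, -9, -1, 2 → 10.
For the second part, ×3 each step: -1, -3, -9, -27, -81 → -243.
So the next term is (10; -243).

(10; -243)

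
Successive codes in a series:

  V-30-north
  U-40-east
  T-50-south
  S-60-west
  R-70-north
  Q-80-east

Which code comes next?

Letter — letters move back 1 place in the alphabet: V, U, T, S, R, Q → P.
Second component: 30, 40, 50, 60, 70, 80 → 90 (+10 each step).
Direction goes north, east, south, west, north, east → south (repeats north → east → south → west).
Combining the parts gives P-90-south.

P-90-south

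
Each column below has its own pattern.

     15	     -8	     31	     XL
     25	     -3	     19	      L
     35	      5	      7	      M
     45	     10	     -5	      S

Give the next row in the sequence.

First component goes 15, 25, 35, 45 → 55 (+10 each step).
Second component: alternating steps +5, +8, +5, +8, …, so -8, -3, 5, 10 → 18.
Third component: −12 each step; 31, 19, 7, -5 → -17.
Size: XL, L, M, S → XS (runs backward through clothing sizes XS→XL).
Putting it together: 55  18  -17  XS.

55  18  -17  XS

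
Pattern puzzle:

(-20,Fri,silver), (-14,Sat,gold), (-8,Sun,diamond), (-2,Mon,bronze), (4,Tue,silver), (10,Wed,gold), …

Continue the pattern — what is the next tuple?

First value: +6 each step, so -20, -14, -8, -2, 4, 10 → 16.
Day: runs through the weekdays Mon→Sun; Fri, Sat, Sun, Mon, Tue, Wed → Thu.
For the rank, repeats silver → gold → diamond → bronze: silver, gold, diamond, bronze, silver, gold → diamond.
So the next tuple is (16,Thu,diamond).

(16,Thu,diamond)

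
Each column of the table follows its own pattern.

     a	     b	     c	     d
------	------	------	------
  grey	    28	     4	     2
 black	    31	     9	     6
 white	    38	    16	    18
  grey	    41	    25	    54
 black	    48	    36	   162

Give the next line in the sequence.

white  51  49  486

Column a — repeats grey → black → white: grey, black, white, grey, black → white.
Column b: 28, 31, 38, 41, 48 → 51 (alternating steps +3, +7, +3, +7, …).
Column c: perfect squares: 2², 3², 4², …, so 4, 9, 16, 25, 36 → 49.
Column d: 2, 6, 18, 54, 162 → 486 (×3 each step).
Putting it together: white  51  49  486.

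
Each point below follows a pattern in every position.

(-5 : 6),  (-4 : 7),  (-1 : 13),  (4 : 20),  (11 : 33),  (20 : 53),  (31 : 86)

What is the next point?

For the first coordinate, differences are 1, 3, 5, … (increasing by 2 each time): -5, -4, -1, 4, 11, 20, 31 → 44.
Second coordinate — each term is the sum of the two before it: 6, 7, 13, 20, 33, 53, 86 → 139.
So the next point is (44 : 139).

(44 : 139)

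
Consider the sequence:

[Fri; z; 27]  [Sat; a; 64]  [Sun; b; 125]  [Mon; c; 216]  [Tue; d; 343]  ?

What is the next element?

Day: Fri, Sat, Sun, Mon, Tue → Wed (runs through the weekdays Mon→Sun).
Letter: letters move forward 1 place in the alphabet, wrapping Z→A, so z, a, b, c, d → e.
Third component — perfect cubes: 3³, 4³, 5³, …: 27, 64, 125, 216, 343 → 512.
So the next element is [Wed; e; 512].

[Wed; e; 512]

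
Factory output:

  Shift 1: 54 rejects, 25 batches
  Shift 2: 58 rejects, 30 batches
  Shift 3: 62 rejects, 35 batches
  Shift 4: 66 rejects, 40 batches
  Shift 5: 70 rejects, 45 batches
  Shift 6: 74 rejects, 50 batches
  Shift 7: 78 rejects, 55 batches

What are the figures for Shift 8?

Rejects: 54, 58, 62, 66, 70, 74, 78 → 82 (+4 each step).
Batches — +5 each step: 25, 30, 35, 40, 45, 50, 55 → 60.
So the next row is 82 rejects, 60 batches.

82 rejects, 60 batches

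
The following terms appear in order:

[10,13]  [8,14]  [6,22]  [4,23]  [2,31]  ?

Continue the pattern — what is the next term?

First coordinate: 10, 8, 6, 4, 2 → 0 (−2 each step).
Second coordinate goes 13, 14, 22, 23, 31 → 32 (alternating steps +1, +8, +1, +8, …).
So the next term is [0,32].

[0,32]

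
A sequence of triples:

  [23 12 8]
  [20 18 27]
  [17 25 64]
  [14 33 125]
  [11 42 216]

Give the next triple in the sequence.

First value: 23, 20, 17, 14, 11 → 8 (−3 each step).
Second value — differences are 6, 7, 8, … (increasing by 1 each time): 12, 18, 25, 33, 42 → 52.
Third value: perfect cubes: 2³, 3³, 4³, …, so 8, 27, 64, 125, 216 → 343.
Combining the parts gives [8 52 343].

[8 52 343]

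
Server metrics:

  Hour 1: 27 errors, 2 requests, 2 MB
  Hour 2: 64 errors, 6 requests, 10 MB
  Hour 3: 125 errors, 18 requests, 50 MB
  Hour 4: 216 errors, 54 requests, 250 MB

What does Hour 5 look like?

343 errors, 162 requests, 1250 MB

Errors goes 27, 64, 125, 216 → 343 (perfect cubes: 3³, 4³, 5³, …).
For the requests, ×3 each step: 2, 6, 18, 54 → 162.
For the MB, ×5 each step: 2, 10, 50, 250 → 1250.
So the next record is 343 errors, 162 requests, 1250 MB.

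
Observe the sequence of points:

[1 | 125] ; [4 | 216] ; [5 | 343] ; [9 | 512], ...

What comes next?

First value — each term is the sum of the two before it: 1, 4, 5, 9 → 14.
Second value — perfect cubes: 5³, 6³, 7³, …: 125, 216, 343, 512 → 729.
Combining the parts gives [14 | 729].

[14 | 729]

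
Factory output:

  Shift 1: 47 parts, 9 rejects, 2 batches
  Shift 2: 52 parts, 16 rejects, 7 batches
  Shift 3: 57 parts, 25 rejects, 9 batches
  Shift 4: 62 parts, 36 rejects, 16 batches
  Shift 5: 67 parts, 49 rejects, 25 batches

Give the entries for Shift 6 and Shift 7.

72 parts, 64 rejects, 41 batches; 77 parts, 81 rejects, 66 batches

Parts: +5 each step, so 47, 52, 57, 62, 67 → 72 → 77.
Rejects: perfect squares: 3², 4², 5², …; 9, 16, 25, 36, 49 → 64 → 81.
Batches goes 2, 7, 9, 16, 25 → 41 → 66 (each term is the sum of the two before it).
Putting the parts together: 72 parts, 64 rejects, 41 batches and then 77 parts, 81 rejects, 66 batches.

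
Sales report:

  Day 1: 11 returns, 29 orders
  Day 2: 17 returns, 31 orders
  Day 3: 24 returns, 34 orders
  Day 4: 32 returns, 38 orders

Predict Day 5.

41 returns, 43 orders

Returns: differences are 6, 7, 8, … (increasing by 1 each time); 11, 17, 24, 32 → 41.
Orders: differences are 2, 3, 4, … (increasing by 1 each time), so 29, 31, 34, 38 → 43.
Putting it together: 41 returns, 43 orders.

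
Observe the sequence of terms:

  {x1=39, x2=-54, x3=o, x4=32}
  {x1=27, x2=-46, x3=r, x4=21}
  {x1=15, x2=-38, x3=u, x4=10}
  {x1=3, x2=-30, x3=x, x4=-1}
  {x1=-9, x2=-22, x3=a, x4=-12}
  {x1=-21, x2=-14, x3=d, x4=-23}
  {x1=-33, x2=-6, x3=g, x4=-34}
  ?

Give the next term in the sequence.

{x1=-45, x2=2, x3=j, x4=-45}

For the x1, −12 each step: 39, 27, 15, 3, -9, -21, -33 → -45.
X2 — +8 each step: -54, -46, -38, -30, -22, -14, -6 → 2.
X3: letters move forward 3 places in the alphabet, wrapping Z→A, so o, r, u, x, a, d, g → j.
For the x4, −11 each step: 32, 21, 10, -1, -12, -23, -34 → -45.
Combining the parts gives {x1=-45, x2=2, x3=j, x4=-45}.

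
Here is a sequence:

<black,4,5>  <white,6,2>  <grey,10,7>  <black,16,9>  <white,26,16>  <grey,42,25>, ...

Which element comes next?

<black,68,41>

Shade: repeats black → white → grey, so black, white, grey, black, white, grey → black.
Second coordinate goes 4, 6, 10, 16, 26, 42 → 68 (each term is the sum of the two before it).
For the third coordinate, each term is the sum of the two before it: 5, 2, 7, 9, 16, 25 → 41.
So the next element is <black,68,41>.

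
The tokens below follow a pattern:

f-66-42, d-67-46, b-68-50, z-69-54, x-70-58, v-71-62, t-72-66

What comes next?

r-73-70

Letter: letters move back 2 places in the alphabet, wrapping A→Z; f, d, b, z, x, v, t → r.
Second component: +1 each step, so 66, 67, 68, 69, 70, 71, 72 → 73.
Third component: +4 each step; 42, 46, 50, 54, 58, 62, 66 → 70.
Putting it together: r-73-70.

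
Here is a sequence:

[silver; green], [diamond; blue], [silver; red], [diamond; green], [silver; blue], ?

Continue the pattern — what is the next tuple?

Rank: alternates silver ↔ diamond, so silver, diamond, silver, diamond, silver → diamond.
For the colour, repeats green → blue → red: green, blue, red, green, blue → red.
Putting it together: [diamond; red].

[diamond; red]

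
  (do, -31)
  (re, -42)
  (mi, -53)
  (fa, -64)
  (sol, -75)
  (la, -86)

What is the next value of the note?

Note: runs through the solfège scale do→ti; do, re, mi, fa, sol, la → ti.

ti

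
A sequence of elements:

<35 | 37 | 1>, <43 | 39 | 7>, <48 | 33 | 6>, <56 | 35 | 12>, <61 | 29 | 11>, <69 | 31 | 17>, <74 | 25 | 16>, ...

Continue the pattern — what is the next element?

<82 | 27 | 22>

First entry — alternating steps +8, +5, +8, +5, …: 35, 43, 48, 56, 61, 69, 74 → 82.
Second entry — alternating steps +2, −6, +2, −6, …: 37, 39, 33, 35, 29, 31, 25 → 27.
Third entry — alternating steps +6, −1, +6, −1, …: 1, 7, 6, 12, 11, 17, 16 → 22.
Combining the parts gives <82 | 27 | 22>.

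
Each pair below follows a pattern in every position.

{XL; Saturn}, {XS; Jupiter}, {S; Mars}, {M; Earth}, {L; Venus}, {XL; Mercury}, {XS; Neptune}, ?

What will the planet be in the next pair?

Planet goes Saturn, Jupiter, Mars, Earth, Venus, Mercury, Neptune → Uranus (runs backward through the planets Mercury→Neptune).

Uranus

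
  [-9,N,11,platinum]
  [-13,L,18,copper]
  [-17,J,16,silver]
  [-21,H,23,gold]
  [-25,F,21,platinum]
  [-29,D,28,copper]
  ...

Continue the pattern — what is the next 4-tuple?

[-33,B,26,silver]

First value goes -9, -13, -17, -21, -25, -29 → -33 (−4 each step).
Letter: letters move back 2 places in the alphabet, so N, L, J, H, F, D → B.
Third value: alternating steps +7, −2, +7, −2, …; 11, 18, 16, 23, 21, 28 → 26.
Metal — repeats platinum → copper → silver → gold: platinum, copper, silver, gold, platinum, copper → silver.
So the next 4-tuple is [-33,B,26,silver].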